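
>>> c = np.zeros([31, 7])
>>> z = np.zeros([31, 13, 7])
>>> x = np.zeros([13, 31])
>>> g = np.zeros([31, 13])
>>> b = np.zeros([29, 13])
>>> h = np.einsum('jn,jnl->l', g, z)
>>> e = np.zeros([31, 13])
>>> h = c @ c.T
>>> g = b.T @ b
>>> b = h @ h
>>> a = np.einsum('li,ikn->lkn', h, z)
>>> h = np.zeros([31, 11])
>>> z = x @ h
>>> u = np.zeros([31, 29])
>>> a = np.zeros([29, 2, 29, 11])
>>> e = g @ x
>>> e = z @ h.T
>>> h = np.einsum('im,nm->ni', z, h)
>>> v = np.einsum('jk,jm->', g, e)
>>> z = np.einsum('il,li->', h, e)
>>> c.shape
(31, 7)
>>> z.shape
()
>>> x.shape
(13, 31)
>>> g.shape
(13, 13)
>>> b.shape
(31, 31)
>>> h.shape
(31, 13)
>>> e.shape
(13, 31)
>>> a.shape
(29, 2, 29, 11)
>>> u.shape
(31, 29)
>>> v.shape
()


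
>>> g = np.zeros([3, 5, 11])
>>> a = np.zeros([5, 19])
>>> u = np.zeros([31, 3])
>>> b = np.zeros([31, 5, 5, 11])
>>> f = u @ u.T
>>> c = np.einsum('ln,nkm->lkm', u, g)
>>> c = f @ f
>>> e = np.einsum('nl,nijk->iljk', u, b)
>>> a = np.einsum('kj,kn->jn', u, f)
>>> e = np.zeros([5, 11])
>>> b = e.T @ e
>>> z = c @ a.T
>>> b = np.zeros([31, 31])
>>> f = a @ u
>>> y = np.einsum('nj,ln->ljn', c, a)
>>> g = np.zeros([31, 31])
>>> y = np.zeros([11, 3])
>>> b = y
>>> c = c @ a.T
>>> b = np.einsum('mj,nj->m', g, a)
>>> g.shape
(31, 31)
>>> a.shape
(3, 31)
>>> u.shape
(31, 3)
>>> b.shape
(31,)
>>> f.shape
(3, 3)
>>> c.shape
(31, 3)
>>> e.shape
(5, 11)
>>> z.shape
(31, 3)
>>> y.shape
(11, 3)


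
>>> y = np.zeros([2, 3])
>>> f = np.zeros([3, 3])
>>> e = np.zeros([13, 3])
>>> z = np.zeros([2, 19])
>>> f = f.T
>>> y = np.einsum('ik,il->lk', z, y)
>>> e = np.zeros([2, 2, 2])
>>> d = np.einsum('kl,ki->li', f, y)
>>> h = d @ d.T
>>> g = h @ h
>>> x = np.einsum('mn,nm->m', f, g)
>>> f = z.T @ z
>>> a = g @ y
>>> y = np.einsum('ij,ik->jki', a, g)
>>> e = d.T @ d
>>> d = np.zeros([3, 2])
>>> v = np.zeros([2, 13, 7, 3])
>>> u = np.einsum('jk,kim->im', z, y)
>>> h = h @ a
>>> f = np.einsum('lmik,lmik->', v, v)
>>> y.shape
(19, 3, 3)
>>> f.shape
()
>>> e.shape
(19, 19)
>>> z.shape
(2, 19)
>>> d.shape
(3, 2)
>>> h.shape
(3, 19)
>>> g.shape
(3, 3)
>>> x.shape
(3,)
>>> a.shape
(3, 19)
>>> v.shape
(2, 13, 7, 3)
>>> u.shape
(3, 3)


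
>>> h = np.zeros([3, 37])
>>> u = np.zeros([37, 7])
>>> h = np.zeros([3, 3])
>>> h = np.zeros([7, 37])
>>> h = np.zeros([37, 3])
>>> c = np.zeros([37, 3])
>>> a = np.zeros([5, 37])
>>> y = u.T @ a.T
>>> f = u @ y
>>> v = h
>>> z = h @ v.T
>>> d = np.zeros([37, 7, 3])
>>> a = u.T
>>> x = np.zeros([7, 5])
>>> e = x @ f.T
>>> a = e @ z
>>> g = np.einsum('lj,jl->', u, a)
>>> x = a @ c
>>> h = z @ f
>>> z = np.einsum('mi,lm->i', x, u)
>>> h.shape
(37, 5)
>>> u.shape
(37, 7)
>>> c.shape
(37, 3)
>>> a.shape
(7, 37)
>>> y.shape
(7, 5)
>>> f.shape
(37, 5)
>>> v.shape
(37, 3)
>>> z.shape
(3,)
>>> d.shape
(37, 7, 3)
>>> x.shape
(7, 3)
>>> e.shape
(7, 37)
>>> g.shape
()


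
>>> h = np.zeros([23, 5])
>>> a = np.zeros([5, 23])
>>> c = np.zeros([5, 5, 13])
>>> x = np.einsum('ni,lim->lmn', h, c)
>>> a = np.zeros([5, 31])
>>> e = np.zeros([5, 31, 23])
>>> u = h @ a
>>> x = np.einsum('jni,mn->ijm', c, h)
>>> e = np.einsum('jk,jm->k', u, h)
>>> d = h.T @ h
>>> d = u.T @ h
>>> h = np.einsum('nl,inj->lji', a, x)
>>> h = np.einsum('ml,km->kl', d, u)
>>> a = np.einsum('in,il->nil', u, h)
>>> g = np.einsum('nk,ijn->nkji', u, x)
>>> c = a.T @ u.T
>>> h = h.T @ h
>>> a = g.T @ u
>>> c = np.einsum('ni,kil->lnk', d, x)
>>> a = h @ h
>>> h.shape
(5, 5)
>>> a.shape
(5, 5)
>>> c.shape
(23, 31, 13)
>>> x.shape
(13, 5, 23)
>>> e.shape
(31,)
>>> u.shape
(23, 31)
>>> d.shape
(31, 5)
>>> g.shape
(23, 31, 5, 13)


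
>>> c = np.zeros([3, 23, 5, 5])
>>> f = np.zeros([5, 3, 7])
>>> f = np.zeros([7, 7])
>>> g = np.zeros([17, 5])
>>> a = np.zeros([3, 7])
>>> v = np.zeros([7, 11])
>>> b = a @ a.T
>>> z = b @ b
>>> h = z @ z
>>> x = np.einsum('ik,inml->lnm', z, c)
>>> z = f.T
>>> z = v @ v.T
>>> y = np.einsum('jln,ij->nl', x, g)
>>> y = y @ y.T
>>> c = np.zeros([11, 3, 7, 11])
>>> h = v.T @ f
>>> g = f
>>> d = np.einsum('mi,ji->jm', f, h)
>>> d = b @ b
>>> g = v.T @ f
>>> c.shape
(11, 3, 7, 11)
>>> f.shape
(7, 7)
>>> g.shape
(11, 7)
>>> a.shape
(3, 7)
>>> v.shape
(7, 11)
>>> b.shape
(3, 3)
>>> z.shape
(7, 7)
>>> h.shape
(11, 7)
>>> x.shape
(5, 23, 5)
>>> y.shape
(5, 5)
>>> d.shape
(3, 3)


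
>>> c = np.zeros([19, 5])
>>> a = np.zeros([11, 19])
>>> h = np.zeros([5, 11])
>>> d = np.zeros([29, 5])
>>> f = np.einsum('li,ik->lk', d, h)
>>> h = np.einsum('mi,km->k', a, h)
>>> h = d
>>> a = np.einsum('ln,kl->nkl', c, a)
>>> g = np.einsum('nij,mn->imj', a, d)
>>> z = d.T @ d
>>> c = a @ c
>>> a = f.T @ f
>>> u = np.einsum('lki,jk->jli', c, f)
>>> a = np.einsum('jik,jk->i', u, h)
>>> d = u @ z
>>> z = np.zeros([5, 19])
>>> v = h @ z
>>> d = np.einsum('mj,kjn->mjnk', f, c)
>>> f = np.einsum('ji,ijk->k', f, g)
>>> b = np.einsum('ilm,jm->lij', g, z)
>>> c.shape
(5, 11, 5)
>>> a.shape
(5,)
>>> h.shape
(29, 5)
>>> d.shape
(29, 11, 5, 5)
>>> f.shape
(19,)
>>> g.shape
(11, 29, 19)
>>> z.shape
(5, 19)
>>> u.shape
(29, 5, 5)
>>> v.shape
(29, 19)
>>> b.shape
(29, 11, 5)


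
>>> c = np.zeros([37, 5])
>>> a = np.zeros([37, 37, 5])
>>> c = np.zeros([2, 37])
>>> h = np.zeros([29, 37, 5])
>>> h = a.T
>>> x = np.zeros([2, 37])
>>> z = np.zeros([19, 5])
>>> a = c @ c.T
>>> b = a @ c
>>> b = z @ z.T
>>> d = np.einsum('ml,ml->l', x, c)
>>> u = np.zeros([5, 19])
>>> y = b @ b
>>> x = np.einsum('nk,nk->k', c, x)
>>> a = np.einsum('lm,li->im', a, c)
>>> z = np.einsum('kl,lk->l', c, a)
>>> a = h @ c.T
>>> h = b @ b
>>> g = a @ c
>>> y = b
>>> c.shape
(2, 37)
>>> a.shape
(5, 37, 2)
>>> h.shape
(19, 19)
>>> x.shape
(37,)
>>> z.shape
(37,)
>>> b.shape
(19, 19)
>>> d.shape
(37,)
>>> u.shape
(5, 19)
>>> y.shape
(19, 19)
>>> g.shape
(5, 37, 37)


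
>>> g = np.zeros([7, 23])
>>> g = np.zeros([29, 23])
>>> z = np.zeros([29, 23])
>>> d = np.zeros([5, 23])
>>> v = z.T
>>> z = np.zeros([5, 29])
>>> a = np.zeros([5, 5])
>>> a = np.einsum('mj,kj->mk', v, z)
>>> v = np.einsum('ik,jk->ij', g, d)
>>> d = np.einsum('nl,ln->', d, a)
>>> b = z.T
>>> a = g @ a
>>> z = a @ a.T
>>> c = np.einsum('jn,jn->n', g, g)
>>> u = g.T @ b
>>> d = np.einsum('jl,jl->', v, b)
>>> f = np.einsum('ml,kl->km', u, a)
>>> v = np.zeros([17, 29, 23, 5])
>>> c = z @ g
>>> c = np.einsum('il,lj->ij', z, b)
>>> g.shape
(29, 23)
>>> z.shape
(29, 29)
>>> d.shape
()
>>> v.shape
(17, 29, 23, 5)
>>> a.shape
(29, 5)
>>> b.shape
(29, 5)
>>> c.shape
(29, 5)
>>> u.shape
(23, 5)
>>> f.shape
(29, 23)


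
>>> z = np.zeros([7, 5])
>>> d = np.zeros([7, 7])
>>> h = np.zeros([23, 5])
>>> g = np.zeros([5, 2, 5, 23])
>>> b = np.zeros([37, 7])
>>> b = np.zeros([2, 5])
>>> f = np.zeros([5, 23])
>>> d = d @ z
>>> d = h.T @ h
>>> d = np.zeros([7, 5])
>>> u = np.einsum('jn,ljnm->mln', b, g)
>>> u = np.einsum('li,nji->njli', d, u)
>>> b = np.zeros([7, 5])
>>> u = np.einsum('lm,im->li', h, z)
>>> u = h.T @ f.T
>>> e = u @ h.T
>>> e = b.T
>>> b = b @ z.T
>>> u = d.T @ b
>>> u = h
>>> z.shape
(7, 5)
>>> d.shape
(7, 5)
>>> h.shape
(23, 5)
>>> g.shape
(5, 2, 5, 23)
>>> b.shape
(7, 7)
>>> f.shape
(5, 23)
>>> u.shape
(23, 5)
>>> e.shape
(5, 7)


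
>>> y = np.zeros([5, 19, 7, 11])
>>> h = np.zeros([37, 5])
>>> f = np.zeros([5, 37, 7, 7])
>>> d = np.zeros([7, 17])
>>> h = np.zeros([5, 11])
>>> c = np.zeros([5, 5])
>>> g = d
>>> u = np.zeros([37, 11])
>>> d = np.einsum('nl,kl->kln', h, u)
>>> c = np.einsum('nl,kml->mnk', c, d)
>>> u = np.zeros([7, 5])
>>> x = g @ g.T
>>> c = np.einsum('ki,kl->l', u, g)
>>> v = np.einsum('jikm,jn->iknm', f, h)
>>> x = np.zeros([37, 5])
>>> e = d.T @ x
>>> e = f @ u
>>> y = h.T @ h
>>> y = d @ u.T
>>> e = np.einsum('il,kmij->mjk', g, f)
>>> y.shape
(37, 11, 7)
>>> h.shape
(5, 11)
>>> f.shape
(5, 37, 7, 7)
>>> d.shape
(37, 11, 5)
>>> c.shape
(17,)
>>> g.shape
(7, 17)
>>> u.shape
(7, 5)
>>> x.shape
(37, 5)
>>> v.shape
(37, 7, 11, 7)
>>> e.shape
(37, 7, 5)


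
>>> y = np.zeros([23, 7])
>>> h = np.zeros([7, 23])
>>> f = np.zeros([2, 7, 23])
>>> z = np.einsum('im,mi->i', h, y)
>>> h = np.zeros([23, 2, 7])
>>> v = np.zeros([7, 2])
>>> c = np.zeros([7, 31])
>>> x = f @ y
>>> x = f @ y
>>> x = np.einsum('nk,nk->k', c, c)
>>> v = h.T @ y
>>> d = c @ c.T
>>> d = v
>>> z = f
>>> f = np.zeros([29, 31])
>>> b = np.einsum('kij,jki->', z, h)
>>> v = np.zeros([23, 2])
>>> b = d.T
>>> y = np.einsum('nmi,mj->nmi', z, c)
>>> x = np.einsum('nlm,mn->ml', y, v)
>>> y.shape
(2, 7, 23)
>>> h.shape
(23, 2, 7)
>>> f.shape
(29, 31)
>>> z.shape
(2, 7, 23)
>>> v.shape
(23, 2)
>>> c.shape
(7, 31)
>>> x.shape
(23, 7)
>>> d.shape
(7, 2, 7)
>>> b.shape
(7, 2, 7)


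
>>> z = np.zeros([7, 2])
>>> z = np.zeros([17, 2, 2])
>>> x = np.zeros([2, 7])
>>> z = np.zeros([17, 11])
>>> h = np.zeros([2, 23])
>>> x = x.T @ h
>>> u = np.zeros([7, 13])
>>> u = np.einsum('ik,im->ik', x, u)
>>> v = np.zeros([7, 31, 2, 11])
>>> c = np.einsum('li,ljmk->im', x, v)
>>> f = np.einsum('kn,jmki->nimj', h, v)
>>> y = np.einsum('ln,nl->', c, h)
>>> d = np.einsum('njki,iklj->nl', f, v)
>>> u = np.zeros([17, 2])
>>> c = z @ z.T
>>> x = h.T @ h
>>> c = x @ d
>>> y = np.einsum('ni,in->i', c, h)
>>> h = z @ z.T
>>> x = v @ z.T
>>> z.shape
(17, 11)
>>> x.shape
(7, 31, 2, 17)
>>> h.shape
(17, 17)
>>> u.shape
(17, 2)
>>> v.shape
(7, 31, 2, 11)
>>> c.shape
(23, 2)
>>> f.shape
(23, 11, 31, 7)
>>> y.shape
(2,)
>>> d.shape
(23, 2)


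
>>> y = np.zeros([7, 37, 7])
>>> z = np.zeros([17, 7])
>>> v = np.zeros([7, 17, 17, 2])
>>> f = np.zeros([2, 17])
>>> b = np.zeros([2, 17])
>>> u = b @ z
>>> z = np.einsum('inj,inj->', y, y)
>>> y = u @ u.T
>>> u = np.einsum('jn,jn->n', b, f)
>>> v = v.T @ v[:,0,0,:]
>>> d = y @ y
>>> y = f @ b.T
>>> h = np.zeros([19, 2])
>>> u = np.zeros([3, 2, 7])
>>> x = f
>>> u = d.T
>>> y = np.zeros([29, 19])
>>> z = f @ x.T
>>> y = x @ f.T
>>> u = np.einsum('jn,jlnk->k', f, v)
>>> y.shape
(2, 2)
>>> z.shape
(2, 2)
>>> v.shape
(2, 17, 17, 2)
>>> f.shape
(2, 17)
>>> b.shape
(2, 17)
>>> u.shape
(2,)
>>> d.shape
(2, 2)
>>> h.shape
(19, 2)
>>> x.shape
(2, 17)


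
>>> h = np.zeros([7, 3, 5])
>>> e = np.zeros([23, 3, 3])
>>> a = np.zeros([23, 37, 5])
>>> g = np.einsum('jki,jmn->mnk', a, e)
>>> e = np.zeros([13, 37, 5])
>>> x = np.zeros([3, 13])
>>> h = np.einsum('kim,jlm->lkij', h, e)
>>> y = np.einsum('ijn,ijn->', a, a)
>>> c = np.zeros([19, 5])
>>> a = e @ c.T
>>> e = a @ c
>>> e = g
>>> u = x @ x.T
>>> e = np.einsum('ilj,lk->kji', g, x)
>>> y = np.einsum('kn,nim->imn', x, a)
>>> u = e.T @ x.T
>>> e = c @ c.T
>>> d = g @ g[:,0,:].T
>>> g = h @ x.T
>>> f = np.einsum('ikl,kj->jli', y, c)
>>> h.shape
(37, 7, 3, 13)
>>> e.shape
(19, 19)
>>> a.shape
(13, 37, 19)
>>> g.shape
(37, 7, 3, 3)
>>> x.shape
(3, 13)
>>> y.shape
(37, 19, 13)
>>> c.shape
(19, 5)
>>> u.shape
(3, 37, 3)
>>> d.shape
(3, 3, 3)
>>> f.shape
(5, 13, 37)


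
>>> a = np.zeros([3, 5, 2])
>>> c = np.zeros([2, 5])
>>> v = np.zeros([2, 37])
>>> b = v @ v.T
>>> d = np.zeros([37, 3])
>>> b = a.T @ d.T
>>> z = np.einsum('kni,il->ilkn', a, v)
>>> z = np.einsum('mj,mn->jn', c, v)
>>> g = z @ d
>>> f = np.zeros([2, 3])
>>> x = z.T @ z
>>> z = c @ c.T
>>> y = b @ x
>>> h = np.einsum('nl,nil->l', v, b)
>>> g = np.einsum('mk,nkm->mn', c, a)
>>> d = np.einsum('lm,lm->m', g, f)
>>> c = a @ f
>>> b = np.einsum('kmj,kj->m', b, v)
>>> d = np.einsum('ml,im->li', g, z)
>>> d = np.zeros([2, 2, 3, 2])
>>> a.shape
(3, 5, 2)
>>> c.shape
(3, 5, 3)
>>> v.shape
(2, 37)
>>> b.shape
(5,)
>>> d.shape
(2, 2, 3, 2)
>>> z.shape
(2, 2)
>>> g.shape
(2, 3)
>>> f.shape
(2, 3)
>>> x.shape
(37, 37)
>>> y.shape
(2, 5, 37)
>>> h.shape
(37,)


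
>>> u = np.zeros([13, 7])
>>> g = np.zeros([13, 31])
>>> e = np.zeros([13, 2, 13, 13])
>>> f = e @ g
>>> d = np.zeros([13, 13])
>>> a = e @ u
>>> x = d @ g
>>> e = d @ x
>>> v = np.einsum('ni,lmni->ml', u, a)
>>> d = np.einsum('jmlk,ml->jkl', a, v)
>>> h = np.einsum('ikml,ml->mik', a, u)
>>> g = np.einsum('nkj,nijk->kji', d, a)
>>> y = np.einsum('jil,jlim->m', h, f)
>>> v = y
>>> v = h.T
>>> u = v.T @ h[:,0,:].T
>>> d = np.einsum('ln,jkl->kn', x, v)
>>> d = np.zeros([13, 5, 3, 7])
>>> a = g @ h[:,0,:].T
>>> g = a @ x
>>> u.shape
(13, 13, 13)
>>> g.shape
(7, 13, 31)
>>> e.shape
(13, 31)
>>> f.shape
(13, 2, 13, 31)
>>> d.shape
(13, 5, 3, 7)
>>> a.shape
(7, 13, 13)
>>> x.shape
(13, 31)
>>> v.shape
(2, 13, 13)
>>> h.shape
(13, 13, 2)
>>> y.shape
(31,)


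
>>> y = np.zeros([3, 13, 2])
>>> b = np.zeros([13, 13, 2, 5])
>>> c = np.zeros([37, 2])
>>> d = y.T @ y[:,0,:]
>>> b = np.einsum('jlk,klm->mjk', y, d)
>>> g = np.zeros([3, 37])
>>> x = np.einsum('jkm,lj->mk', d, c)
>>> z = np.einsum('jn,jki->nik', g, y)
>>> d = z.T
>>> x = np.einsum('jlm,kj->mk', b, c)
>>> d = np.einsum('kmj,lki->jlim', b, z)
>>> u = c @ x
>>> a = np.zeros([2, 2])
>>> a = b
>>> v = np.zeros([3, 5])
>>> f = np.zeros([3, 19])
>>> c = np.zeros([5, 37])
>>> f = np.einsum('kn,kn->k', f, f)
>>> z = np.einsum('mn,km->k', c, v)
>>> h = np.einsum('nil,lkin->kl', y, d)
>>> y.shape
(3, 13, 2)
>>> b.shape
(2, 3, 2)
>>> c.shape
(5, 37)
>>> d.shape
(2, 37, 13, 3)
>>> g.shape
(3, 37)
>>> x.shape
(2, 37)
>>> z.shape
(3,)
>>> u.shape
(37, 37)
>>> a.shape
(2, 3, 2)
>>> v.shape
(3, 5)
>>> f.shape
(3,)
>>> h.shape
(37, 2)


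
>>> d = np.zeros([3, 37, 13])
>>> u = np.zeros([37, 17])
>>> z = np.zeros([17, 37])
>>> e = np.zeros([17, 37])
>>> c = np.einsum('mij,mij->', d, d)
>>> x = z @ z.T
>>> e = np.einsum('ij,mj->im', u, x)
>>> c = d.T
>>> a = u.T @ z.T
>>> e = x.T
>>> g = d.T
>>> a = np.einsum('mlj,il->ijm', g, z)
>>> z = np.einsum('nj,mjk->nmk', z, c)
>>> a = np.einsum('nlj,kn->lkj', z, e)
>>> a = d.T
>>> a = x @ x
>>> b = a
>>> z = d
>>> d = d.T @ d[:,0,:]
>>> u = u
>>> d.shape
(13, 37, 13)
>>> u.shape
(37, 17)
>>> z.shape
(3, 37, 13)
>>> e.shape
(17, 17)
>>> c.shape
(13, 37, 3)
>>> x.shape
(17, 17)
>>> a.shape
(17, 17)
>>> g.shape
(13, 37, 3)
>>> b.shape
(17, 17)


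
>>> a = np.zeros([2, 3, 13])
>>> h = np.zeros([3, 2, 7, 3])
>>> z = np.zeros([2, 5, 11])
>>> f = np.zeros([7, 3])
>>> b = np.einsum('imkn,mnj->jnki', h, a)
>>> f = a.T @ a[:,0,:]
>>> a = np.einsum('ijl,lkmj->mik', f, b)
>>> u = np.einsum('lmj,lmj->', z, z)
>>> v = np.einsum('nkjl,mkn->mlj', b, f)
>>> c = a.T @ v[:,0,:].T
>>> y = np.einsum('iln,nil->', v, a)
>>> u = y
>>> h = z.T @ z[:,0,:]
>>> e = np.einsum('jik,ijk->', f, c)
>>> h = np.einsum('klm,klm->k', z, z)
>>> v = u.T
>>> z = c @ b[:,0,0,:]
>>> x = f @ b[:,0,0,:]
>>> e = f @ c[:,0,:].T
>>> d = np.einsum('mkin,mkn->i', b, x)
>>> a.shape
(7, 13, 3)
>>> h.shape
(2,)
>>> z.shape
(3, 13, 3)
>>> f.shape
(13, 3, 13)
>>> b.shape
(13, 3, 7, 3)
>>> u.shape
()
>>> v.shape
()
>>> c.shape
(3, 13, 13)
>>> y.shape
()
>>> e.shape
(13, 3, 3)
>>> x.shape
(13, 3, 3)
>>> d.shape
(7,)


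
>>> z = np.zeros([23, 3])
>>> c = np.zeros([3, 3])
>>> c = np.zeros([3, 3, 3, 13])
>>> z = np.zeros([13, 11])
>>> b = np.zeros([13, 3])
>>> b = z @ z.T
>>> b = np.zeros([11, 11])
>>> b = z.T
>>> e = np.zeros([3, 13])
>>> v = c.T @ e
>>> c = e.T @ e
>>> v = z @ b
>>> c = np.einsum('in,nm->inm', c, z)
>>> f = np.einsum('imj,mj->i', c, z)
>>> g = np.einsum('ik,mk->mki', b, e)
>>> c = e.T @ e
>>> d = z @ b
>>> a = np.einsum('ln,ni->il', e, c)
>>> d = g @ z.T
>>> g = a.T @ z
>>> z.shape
(13, 11)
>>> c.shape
(13, 13)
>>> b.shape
(11, 13)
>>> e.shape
(3, 13)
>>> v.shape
(13, 13)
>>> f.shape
(13,)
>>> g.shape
(3, 11)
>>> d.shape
(3, 13, 13)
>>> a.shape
(13, 3)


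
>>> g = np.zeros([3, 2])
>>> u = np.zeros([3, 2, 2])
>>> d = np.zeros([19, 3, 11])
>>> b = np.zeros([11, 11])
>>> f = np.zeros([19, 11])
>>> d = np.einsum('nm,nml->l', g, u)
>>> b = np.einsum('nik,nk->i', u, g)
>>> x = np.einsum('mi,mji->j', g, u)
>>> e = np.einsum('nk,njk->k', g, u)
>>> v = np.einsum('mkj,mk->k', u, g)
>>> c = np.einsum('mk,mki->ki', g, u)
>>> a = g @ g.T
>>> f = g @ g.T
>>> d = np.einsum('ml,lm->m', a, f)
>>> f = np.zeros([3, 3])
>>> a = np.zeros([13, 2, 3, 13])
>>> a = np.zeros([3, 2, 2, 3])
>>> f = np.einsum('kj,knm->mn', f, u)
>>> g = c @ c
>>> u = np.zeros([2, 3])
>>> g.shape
(2, 2)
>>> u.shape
(2, 3)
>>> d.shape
(3,)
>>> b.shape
(2,)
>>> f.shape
(2, 2)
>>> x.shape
(2,)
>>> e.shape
(2,)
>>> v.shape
(2,)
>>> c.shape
(2, 2)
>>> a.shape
(3, 2, 2, 3)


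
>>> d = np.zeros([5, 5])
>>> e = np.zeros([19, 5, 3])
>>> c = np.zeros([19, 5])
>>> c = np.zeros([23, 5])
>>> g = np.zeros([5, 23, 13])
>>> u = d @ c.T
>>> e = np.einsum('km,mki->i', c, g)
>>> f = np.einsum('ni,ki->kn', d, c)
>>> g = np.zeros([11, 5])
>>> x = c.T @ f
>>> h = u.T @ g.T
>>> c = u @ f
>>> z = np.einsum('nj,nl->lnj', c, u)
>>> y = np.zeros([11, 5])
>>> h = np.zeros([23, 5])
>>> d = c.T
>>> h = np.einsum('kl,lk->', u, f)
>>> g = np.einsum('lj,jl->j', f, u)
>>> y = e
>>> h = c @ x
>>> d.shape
(5, 5)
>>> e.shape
(13,)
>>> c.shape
(5, 5)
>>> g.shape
(5,)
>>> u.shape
(5, 23)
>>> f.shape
(23, 5)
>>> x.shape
(5, 5)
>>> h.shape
(5, 5)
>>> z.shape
(23, 5, 5)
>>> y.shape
(13,)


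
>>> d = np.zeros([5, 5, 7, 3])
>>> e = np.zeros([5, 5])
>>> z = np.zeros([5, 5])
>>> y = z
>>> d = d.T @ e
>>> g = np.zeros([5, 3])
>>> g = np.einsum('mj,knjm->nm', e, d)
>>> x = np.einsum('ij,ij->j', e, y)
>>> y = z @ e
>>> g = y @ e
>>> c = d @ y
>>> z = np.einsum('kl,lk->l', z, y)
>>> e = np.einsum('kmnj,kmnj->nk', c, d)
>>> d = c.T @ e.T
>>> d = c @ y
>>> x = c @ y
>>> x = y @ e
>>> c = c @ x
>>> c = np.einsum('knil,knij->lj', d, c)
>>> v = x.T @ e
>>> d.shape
(3, 7, 5, 5)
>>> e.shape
(5, 3)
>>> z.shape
(5,)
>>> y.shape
(5, 5)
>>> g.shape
(5, 5)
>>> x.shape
(5, 3)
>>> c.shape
(5, 3)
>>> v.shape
(3, 3)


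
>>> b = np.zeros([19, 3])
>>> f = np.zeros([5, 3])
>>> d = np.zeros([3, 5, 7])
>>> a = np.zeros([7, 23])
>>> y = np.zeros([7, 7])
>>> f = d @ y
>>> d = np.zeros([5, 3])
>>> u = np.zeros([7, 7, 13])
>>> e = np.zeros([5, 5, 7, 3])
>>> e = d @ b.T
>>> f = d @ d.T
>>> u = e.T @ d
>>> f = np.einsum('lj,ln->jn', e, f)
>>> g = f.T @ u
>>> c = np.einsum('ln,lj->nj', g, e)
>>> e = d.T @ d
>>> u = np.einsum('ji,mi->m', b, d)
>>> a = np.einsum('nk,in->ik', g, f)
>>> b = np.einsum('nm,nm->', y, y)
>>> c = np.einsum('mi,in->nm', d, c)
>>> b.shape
()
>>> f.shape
(19, 5)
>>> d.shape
(5, 3)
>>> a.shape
(19, 3)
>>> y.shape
(7, 7)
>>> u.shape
(5,)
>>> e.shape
(3, 3)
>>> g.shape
(5, 3)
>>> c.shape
(19, 5)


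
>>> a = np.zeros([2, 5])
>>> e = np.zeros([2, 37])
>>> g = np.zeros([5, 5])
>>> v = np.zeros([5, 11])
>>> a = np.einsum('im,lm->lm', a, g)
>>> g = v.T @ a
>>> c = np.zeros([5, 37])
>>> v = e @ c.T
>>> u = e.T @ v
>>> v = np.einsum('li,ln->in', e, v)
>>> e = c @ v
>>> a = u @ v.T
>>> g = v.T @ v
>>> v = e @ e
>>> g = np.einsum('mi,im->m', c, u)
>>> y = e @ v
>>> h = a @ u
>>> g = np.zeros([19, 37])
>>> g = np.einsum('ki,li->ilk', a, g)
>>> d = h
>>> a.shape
(37, 37)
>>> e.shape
(5, 5)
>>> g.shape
(37, 19, 37)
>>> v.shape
(5, 5)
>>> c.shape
(5, 37)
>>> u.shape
(37, 5)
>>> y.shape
(5, 5)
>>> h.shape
(37, 5)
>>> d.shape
(37, 5)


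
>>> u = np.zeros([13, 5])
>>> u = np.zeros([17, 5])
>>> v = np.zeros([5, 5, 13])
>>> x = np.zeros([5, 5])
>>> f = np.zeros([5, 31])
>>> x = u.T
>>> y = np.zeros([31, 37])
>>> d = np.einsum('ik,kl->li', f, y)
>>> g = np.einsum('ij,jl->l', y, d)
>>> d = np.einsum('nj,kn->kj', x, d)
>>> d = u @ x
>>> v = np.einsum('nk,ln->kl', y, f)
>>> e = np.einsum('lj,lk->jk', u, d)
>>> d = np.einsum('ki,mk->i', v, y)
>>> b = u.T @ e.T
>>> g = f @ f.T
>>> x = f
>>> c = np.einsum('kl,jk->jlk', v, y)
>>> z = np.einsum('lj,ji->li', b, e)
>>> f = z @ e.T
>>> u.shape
(17, 5)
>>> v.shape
(37, 5)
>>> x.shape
(5, 31)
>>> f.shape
(5, 5)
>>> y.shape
(31, 37)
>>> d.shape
(5,)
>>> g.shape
(5, 5)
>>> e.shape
(5, 17)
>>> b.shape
(5, 5)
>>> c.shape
(31, 5, 37)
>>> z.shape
(5, 17)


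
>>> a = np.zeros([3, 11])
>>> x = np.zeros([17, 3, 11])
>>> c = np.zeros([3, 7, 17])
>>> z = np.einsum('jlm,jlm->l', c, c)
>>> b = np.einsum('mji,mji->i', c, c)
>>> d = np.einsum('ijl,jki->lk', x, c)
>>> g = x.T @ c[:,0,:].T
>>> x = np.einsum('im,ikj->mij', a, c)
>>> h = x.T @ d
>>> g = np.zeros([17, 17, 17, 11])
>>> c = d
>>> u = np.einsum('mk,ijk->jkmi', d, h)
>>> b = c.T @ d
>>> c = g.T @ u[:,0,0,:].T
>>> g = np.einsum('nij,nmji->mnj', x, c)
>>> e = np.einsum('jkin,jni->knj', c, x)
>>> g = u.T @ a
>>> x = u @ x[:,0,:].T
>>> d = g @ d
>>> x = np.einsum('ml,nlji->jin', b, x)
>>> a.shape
(3, 11)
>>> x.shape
(11, 11, 3)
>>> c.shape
(11, 17, 17, 3)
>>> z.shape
(7,)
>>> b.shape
(7, 7)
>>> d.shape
(17, 11, 7, 7)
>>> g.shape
(17, 11, 7, 11)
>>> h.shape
(17, 3, 7)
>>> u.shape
(3, 7, 11, 17)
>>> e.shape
(17, 3, 11)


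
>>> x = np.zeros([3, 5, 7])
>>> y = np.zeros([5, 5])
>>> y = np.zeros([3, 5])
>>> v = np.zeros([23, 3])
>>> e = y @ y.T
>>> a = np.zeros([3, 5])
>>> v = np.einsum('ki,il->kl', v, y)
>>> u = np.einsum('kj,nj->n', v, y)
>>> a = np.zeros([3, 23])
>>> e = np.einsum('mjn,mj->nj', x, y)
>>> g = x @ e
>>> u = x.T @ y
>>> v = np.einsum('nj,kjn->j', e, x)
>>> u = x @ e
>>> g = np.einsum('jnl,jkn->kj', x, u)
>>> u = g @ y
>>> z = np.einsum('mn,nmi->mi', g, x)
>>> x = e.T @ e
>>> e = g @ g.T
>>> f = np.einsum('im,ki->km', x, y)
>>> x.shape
(5, 5)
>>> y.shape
(3, 5)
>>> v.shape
(5,)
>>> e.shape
(5, 5)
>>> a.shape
(3, 23)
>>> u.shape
(5, 5)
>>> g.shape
(5, 3)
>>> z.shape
(5, 7)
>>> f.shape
(3, 5)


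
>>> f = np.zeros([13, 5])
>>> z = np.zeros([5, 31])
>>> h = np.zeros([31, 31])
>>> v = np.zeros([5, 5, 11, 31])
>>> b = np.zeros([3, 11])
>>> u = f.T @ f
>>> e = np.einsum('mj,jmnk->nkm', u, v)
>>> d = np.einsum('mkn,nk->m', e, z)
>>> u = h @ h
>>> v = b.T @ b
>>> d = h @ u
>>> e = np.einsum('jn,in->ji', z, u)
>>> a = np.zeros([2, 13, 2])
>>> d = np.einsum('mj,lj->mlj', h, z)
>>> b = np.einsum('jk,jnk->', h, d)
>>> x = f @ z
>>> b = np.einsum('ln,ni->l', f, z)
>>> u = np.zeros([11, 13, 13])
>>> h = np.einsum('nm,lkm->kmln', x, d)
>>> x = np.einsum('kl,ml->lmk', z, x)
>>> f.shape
(13, 5)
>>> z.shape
(5, 31)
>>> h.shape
(5, 31, 31, 13)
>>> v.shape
(11, 11)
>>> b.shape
(13,)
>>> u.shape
(11, 13, 13)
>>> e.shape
(5, 31)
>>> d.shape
(31, 5, 31)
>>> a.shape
(2, 13, 2)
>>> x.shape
(31, 13, 5)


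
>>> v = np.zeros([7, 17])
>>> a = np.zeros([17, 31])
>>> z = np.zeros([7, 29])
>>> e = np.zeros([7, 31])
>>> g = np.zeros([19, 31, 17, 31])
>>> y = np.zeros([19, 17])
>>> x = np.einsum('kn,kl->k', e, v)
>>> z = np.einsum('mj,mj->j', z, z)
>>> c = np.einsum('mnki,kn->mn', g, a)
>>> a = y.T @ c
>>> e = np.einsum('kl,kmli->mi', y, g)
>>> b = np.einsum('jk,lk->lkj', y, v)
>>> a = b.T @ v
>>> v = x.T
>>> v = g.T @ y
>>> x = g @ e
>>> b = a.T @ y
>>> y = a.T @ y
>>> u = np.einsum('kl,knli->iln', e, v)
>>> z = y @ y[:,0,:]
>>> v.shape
(31, 17, 31, 17)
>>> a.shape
(19, 17, 17)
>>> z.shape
(17, 17, 17)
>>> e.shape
(31, 31)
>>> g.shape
(19, 31, 17, 31)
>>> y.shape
(17, 17, 17)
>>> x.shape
(19, 31, 17, 31)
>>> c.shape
(19, 31)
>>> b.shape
(17, 17, 17)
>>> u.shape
(17, 31, 17)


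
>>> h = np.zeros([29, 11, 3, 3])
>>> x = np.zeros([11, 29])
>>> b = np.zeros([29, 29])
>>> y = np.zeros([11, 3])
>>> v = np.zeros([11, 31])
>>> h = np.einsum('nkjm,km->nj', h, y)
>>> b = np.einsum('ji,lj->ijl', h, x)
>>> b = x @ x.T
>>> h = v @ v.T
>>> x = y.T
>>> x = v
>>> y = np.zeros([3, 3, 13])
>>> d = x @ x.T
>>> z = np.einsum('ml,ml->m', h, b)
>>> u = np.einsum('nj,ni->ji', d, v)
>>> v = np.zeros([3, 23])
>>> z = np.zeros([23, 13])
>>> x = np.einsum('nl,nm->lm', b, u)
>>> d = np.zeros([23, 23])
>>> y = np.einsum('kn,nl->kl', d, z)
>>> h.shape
(11, 11)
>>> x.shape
(11, 31)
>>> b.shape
(11, 11)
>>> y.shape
(23, 13)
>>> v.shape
(3, 23)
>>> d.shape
(23, 23)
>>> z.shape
(23, 13)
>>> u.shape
(11, 31)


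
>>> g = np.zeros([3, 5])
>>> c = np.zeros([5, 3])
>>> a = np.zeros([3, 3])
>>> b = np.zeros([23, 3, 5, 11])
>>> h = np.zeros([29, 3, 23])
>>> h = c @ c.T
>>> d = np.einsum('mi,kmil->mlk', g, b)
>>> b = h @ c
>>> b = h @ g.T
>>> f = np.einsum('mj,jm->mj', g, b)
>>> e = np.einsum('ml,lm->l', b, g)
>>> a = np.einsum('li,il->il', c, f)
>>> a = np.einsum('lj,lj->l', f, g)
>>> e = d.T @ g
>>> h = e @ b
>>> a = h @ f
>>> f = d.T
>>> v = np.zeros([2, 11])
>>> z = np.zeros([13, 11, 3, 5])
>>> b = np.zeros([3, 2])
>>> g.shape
(3, 5)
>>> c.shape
(5, 3)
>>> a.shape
(23, 11, 5)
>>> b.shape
(3, 2)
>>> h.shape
(23, 11, 3)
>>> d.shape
(3, 11, 23)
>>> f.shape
(23, 11, 3)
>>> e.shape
(23, 11, 5)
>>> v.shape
(2, 11)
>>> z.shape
(13, 11, 3, 5)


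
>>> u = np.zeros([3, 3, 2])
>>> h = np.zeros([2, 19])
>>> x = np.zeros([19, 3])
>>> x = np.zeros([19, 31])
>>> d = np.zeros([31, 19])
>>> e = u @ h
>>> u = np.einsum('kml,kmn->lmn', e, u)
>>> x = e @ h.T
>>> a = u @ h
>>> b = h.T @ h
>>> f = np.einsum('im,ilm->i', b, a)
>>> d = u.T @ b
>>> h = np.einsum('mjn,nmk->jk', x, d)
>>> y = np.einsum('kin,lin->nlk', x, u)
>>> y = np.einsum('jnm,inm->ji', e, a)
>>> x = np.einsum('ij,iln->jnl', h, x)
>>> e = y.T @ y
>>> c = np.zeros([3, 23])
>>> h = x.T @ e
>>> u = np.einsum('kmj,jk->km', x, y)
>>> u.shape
(19, 2)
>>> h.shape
(3, 2, 19)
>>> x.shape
(19, 2, 3)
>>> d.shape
(2, 3, 19)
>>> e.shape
(19, 19)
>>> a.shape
(19, 3, 19)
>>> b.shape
(19, 19)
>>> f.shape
(19,)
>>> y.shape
(3, 19)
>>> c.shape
(3, 23)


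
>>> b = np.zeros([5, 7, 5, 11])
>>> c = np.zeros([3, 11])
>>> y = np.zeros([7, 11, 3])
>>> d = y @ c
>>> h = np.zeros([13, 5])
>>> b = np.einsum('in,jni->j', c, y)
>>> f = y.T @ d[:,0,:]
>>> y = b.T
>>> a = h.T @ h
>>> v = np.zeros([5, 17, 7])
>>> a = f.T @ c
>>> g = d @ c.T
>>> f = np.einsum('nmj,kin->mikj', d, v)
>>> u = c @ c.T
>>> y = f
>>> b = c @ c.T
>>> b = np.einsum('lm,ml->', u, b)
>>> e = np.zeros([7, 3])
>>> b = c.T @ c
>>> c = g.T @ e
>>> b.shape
(11, 11)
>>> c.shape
(3, 11, 3)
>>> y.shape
(11, 17, 5, 11)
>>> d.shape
(7, 11, 11)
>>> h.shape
(13, 5)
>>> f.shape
(11, 17, 5, 11)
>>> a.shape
(11, 11, 11)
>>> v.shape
(5, 17, 7)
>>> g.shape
(7, 11, 3)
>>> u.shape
(3, 3)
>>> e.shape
(7, 3)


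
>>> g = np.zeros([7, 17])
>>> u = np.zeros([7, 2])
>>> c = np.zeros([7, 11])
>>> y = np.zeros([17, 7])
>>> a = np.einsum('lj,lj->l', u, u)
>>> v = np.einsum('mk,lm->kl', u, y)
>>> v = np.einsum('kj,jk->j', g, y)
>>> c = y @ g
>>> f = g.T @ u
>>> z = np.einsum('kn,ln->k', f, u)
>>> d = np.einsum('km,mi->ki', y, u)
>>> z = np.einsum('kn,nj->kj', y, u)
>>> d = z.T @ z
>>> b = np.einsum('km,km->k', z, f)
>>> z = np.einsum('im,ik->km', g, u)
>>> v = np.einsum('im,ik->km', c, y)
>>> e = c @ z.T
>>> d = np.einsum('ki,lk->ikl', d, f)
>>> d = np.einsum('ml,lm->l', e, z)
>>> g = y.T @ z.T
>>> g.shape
(7, 2)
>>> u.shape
(7, 2)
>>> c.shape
(17, 17)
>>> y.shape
(17, 7)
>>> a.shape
(7,)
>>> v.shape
(7, 17)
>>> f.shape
(17, 2)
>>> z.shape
(2, 17)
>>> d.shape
(2,)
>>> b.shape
(17,)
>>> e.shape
(17, 2)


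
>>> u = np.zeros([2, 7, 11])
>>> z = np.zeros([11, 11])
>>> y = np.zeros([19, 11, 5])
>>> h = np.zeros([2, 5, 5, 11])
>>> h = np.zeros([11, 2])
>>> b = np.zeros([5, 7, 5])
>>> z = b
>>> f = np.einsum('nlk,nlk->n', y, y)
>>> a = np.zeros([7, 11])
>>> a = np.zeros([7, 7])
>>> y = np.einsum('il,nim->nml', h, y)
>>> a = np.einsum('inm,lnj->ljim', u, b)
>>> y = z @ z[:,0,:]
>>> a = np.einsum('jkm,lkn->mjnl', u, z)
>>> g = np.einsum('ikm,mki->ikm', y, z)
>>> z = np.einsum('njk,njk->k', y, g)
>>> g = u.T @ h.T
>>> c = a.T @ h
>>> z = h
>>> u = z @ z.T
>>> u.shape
(11, 11)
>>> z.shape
(11, 2)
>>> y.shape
(5, 7, 5)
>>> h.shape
(11, 2)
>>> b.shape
(5, 7, 5)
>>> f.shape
(19,)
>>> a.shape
(11, 2, 5, 5)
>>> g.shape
(11, 7, 11)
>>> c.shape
(5, 5, 2, 2)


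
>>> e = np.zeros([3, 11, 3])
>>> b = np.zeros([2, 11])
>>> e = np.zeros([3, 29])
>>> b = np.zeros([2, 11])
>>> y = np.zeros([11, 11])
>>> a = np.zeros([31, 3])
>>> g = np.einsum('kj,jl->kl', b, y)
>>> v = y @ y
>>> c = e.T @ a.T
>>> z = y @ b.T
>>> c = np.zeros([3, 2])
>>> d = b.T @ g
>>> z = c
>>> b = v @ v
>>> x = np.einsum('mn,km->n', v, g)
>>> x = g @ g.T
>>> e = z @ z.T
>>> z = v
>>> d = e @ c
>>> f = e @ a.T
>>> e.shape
(3, 3)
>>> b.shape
(11, 11)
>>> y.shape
(11, 11)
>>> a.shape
(31, 3)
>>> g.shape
(2, 11)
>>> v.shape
(11, 11)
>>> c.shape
(3, 2)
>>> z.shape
(11, 11)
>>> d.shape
(3, 2)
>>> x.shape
(2, 2)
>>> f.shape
(3, 31)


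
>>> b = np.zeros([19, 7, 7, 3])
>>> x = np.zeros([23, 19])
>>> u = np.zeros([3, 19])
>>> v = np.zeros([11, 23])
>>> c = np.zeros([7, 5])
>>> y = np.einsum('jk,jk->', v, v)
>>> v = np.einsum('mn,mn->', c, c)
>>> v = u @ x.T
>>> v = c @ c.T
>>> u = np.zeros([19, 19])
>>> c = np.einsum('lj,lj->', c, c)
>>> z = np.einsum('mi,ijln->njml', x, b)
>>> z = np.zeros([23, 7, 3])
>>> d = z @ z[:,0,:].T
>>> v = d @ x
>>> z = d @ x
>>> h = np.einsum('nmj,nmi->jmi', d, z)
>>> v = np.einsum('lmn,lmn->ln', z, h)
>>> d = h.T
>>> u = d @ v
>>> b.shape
(19, 7, 7, 3)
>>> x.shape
(23, 19)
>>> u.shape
(19, 7, 19)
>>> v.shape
(23, 19)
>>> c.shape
()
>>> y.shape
()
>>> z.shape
(23, 7, 19)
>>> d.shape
(19, 7, 23)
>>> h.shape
(23, 7, 19)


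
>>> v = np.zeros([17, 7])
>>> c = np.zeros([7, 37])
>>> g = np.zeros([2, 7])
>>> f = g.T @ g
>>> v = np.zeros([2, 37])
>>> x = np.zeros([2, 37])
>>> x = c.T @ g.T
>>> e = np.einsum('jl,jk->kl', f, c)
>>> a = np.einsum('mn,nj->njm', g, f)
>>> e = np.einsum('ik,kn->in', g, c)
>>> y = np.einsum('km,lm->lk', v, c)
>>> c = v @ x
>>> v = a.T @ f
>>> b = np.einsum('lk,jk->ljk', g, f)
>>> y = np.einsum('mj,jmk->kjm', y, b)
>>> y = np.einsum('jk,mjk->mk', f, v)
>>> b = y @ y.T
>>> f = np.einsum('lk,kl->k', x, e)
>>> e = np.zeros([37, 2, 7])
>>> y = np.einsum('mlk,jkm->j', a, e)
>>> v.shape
(2, 7, 7)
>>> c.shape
(2, 2)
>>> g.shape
(2, 7)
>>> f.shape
(2,)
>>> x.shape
(37, 2)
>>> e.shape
(37, 2, 7)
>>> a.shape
(7, 7, 2)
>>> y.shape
(37,)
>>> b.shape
(2, 2)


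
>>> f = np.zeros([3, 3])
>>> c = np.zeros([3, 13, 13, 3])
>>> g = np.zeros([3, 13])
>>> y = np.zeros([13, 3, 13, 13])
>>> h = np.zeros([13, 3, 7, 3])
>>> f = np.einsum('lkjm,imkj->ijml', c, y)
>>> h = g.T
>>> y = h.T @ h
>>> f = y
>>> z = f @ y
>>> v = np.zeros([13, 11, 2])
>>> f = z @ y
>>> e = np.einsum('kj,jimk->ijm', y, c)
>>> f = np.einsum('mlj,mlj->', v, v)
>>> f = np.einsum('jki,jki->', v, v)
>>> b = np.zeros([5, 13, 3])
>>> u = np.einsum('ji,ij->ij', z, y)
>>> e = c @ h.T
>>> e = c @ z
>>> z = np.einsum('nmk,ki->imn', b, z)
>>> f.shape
()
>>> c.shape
(3, 13, 13, 3)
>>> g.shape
(3, 13)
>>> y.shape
(3, 3)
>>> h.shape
(13, 3)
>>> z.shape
(3, 13, 5)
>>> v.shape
(13, 11, 2)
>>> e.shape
(3, 13, 13, 3)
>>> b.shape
(5, 13, 3)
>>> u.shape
(3, 3)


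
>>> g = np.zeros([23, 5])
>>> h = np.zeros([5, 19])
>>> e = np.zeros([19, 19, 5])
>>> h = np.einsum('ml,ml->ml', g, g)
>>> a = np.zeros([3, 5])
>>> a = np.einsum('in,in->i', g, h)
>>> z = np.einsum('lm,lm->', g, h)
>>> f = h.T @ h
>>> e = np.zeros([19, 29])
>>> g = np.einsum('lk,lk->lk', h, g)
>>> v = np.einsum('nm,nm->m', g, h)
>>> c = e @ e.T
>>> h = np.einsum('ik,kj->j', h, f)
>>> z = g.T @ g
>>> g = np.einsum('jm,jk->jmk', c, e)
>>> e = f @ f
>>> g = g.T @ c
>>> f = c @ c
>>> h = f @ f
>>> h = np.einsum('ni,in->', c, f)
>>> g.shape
(29, 19, 19)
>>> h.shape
()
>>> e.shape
(5, 5)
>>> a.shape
(23,)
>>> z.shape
(5, 5)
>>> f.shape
(19, 19)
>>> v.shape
(5,)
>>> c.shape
(19, 19)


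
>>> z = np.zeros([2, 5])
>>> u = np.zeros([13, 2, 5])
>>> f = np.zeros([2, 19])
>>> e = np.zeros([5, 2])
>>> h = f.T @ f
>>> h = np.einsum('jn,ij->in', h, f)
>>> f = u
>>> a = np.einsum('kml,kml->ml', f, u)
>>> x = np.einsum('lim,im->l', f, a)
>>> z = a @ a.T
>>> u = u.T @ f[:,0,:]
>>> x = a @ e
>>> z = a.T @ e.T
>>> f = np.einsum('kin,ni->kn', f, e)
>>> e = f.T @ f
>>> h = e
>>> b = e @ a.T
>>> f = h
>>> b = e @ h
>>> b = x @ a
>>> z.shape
(5, 5)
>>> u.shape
(5, 2, 5)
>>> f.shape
(5, 5)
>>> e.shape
(5, 5)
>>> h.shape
(5, 5)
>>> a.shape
(2, 5)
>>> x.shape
(2, 2)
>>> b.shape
(2, 5)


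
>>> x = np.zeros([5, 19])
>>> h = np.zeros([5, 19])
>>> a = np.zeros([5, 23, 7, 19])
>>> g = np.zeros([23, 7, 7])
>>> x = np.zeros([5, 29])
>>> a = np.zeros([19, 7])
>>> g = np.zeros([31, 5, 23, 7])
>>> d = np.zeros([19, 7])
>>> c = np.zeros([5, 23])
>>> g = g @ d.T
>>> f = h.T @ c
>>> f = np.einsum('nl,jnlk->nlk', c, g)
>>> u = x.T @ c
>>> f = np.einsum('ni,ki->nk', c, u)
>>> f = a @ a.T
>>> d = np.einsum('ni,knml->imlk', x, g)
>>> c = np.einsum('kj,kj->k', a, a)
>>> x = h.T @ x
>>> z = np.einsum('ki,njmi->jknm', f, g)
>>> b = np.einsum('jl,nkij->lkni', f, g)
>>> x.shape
(19, 29)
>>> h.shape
(5, 19)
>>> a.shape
(19, 7)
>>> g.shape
(31, 5, 23, 19)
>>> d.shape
(29, 23, 19, 31)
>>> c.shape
(19,)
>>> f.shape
(19, 19)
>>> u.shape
(29, 23)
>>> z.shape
(5, 19, 31, 23)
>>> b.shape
(19, 5, 31, 23)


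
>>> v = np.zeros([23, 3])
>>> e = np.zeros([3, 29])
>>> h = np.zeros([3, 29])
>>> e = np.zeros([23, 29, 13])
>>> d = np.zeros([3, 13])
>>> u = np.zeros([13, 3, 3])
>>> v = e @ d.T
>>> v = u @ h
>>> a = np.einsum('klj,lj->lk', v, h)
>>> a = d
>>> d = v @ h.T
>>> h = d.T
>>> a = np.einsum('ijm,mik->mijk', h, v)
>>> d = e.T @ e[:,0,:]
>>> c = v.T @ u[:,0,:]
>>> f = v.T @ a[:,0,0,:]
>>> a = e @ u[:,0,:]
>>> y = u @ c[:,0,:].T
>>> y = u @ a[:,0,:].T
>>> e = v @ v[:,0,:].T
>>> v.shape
(13, 3, 29)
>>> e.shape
(13, 3, 13)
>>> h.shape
(3, 3, 13)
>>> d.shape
(13, 29, 13)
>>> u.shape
(13, 3, 3)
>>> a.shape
(23, 29, 3)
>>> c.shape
(29, 3, 3)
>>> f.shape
(29, 3, 29)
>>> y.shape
(13, 3, 23)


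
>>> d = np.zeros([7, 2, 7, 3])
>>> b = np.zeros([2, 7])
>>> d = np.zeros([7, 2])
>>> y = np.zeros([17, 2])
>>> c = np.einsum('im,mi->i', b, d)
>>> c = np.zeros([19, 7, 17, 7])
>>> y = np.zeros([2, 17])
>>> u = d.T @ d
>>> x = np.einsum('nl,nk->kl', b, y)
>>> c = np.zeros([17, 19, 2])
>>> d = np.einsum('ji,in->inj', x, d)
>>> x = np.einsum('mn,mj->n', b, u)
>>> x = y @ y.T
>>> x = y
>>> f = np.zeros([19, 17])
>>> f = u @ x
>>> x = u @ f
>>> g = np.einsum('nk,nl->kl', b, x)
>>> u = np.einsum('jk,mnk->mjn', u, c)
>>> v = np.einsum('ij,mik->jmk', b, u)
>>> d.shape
(7, 2, 17)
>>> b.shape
(2, 7)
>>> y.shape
(2, 17)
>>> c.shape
(17, 19, 2)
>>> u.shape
(17, 2, 19)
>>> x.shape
(2, 17)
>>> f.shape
(2, 17)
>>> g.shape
(7, 17)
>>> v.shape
(7, 17, 19)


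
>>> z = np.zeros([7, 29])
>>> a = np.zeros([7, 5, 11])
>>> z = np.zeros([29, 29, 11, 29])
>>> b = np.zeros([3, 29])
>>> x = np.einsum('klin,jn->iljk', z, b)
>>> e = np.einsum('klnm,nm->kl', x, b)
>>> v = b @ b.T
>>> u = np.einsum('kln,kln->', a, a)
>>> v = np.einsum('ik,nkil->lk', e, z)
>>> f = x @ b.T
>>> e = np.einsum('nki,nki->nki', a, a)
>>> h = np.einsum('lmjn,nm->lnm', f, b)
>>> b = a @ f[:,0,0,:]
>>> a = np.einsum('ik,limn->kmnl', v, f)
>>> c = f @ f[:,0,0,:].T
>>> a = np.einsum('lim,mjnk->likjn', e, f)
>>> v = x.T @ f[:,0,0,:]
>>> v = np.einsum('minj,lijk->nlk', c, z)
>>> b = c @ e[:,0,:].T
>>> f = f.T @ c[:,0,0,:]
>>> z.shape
(29, 29, 11, 29)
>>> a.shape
(7, 5, 3, 29, 3)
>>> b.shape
(11, 29, 3, 7)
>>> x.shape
(11, 29, 3, 29)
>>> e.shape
(7, 5, 11)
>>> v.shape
(3, 29, 29)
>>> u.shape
()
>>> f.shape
(3, 3, 29, 11)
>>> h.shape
(11, 3, 29)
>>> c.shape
(11, 29, 3, 11)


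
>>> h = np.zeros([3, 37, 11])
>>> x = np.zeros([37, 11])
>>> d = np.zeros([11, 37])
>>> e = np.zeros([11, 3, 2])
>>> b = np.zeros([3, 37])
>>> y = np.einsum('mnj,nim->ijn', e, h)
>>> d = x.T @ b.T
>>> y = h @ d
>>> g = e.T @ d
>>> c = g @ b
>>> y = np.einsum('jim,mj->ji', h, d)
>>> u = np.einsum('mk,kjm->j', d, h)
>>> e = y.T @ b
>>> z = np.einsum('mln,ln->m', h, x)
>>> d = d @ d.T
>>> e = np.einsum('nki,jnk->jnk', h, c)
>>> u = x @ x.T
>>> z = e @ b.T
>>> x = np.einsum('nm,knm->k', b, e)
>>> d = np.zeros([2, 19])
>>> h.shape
(3, 37, 11)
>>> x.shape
(2,)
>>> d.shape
(2, 19)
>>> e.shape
(2, 3, 37)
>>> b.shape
(3, 37)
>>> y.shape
(3, 37)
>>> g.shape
(2, 3, 3)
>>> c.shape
(2, 3, 37)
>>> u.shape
(37, 37)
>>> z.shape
(2, 3, 3)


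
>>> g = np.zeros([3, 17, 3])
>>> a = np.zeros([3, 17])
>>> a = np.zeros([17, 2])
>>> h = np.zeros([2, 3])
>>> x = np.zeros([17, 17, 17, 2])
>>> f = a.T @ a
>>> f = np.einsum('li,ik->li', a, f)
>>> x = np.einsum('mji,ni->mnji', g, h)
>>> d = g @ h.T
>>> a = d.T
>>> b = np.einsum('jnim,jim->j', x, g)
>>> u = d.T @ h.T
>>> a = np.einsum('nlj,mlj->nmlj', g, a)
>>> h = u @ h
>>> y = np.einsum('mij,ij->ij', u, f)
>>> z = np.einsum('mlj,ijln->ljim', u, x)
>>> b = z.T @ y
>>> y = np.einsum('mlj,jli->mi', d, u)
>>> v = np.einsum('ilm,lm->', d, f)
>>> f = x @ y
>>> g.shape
(3, 17, 3)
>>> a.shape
(3, 2, 17, 3)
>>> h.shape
(2, 17, 3)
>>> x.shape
(3, 2, 17, 3)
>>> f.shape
(3, 2, 17, 2)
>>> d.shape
(3, 17, 2)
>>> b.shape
(2, 3, 2, 2)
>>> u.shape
(2, 17, 2)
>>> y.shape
(3, 2)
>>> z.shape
(17, 2, 3, 2)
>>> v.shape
()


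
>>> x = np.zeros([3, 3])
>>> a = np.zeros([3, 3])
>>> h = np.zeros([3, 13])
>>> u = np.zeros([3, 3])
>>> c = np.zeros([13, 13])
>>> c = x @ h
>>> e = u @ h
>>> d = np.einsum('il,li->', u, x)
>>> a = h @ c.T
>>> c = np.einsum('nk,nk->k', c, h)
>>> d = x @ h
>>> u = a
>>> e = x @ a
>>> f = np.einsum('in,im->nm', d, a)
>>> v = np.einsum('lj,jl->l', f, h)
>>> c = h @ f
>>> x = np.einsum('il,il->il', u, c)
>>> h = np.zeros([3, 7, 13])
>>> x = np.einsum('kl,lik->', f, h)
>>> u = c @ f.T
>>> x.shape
()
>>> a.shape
(3, 3)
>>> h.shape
(3, 7, 13)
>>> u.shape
(3, 13)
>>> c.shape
(3, 3)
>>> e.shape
(3, 3)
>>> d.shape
(3, 13)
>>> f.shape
(13, 3)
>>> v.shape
(13,)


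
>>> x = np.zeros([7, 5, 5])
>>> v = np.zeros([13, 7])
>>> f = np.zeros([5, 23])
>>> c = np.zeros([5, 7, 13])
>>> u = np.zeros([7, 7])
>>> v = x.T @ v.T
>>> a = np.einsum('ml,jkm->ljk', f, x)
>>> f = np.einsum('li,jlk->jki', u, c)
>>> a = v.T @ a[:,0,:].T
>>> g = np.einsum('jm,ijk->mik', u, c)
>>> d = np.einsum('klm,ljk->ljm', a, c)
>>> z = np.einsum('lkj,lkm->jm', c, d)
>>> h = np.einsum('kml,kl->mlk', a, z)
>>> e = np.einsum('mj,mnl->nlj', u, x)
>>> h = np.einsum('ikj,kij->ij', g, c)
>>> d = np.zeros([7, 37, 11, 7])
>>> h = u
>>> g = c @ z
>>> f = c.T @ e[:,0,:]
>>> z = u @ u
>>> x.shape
(7, 5, 5)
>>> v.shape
(5, 5, 13)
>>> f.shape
(13, 7, 7)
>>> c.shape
(5, 7, 13)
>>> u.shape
(7, 7)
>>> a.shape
(13, 5, 23)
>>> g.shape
(5, 7, 23)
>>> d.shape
(7, 37, 11, 7)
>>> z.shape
(7, 7)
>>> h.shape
(7, 7)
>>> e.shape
(5, 5, 7)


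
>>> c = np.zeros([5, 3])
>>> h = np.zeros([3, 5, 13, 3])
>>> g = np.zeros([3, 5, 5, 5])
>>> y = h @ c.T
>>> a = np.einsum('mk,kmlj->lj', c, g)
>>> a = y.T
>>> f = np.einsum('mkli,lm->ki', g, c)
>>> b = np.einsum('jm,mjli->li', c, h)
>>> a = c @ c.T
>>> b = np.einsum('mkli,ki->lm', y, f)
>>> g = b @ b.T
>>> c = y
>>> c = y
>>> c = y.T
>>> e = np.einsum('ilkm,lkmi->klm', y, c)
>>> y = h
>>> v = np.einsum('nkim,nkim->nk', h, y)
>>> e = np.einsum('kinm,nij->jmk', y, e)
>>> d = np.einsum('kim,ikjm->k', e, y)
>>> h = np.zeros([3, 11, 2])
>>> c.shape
(5, 13, 5, 3)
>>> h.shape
(3, 11, 2)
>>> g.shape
(13, 13)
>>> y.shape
(3, 5, 13, 3)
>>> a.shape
(5, 5)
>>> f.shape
(5, 5)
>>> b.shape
(13, 3)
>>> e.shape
(5, 3, 3)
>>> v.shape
(3, 5)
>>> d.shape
(5,)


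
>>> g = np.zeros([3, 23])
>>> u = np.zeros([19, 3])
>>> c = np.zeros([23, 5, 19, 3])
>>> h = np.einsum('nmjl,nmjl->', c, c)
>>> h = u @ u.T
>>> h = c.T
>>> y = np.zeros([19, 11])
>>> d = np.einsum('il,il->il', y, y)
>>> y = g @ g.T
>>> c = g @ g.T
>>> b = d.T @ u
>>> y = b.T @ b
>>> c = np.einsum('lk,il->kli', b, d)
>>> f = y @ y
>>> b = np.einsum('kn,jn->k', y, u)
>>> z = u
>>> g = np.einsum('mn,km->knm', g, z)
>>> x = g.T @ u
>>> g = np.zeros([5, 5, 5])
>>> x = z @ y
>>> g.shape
(5, 5, 5)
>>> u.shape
(19, 3)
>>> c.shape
(3, 11, 19)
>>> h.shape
(3, 19, 5, 23)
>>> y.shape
(3, 3)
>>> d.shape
(19, 11)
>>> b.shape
(3,)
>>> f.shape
(3, 3)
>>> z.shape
(19, 3)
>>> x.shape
(19, 3)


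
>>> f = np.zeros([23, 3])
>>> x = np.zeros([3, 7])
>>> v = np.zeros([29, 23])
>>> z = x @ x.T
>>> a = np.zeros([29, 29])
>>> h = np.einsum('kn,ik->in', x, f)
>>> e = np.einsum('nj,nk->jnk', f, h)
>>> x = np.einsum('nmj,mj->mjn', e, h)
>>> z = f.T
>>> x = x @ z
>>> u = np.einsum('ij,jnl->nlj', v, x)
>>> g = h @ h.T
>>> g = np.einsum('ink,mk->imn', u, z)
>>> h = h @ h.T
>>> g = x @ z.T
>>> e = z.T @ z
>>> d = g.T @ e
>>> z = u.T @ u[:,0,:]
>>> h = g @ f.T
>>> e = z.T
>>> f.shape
(23, 3)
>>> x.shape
(23, 7, 23)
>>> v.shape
(29, 23)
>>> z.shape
(23, 23, 23)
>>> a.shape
(29, 29)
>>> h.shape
(23, 7, 23)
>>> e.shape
(23, 23, 23)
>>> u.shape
(7, 23, 23)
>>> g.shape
(23, 7, 3)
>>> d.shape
(3, 7, 23)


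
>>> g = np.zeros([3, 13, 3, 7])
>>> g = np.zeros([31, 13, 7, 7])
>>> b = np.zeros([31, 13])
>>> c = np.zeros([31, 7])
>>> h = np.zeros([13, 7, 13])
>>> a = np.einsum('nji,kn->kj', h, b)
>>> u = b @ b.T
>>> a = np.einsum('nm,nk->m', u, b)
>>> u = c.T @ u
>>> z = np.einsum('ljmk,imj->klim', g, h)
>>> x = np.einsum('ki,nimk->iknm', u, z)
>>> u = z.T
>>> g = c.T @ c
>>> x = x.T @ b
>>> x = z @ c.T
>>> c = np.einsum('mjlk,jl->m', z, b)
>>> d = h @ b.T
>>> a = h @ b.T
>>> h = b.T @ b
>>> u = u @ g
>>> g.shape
(7, 7)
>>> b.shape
(31, 13)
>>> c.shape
(7,)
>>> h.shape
(13, 13)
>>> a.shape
(13, 7, 31)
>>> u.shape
(7, 13, 31, 7)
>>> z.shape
(7, 31, 13, 7)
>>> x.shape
(7, 31, 13, 31)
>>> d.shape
(13, 7, 31)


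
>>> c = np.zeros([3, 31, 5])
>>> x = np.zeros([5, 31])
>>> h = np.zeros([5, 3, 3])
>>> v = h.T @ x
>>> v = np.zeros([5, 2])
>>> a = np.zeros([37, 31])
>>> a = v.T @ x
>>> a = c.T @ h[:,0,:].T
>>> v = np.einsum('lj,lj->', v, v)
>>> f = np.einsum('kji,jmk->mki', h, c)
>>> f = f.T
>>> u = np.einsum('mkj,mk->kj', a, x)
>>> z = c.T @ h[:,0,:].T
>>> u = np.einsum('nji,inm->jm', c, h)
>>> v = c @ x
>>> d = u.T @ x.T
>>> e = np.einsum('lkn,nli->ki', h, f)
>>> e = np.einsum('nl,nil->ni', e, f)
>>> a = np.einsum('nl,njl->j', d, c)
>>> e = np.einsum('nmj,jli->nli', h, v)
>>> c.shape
(3, 31, 5)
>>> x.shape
(5, 31)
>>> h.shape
(5, 3, 3)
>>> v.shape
(3, 31, 31)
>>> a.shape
(31,)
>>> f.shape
(3, 5, 31)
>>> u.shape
(31, 3)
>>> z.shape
(5, 31, 5)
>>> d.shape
(3, 5)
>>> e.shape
(5, 31, 31)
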